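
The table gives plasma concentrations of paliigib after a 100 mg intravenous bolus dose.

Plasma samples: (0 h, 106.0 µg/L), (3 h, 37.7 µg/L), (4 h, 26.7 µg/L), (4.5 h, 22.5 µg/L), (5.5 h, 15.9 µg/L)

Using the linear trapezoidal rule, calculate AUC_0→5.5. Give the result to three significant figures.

Trapezoidal AUC_0→5.5:
  [0→3]: (106.0+37.7)/2 × 3 = 215.55
  [3→4]: (37.7+26.7)/2 × 1 = 32.2
  [4→4.5]: (26.7+22.5)/2 × 0.5 = 12.3
  [4.5→5.5]: (22.5+15.9)/2 × 1 = 19.2
  Sum = 279.25 µg/L·h

AUC = 279 µg/L·h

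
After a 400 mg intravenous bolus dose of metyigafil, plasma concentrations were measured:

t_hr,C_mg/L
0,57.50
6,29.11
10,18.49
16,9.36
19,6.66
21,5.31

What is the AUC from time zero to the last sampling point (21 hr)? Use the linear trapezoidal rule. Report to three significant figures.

AUC = 475 mg/L·hr

Trapezoidal AUC_0→21:
  [0→6]: (57.50+29.11)/2 × 6 = 259.83
  [6→10]: (29.11+18.49)/2 × 4 = 95.2
  [10→16]: (18.49+9.36)/2 × 6 = 83.55
  [16→19]: (9.36+6.66)/2 × 3 = 24.03
  [19→21]: (6.66+5.31)/2 × 2 = 11.97
  Sum = 474.58 mg/L·hr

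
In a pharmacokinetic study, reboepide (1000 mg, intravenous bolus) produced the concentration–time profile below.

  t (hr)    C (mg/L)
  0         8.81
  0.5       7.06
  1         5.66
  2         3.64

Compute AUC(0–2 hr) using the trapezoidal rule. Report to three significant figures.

AUC = 11.8 mg/L·hr

Trapezoidal AUC_0→2:
  [0→0.5]: (8.81+7.06)/2 × 0.5 = 3.9675
  [0.5→1]: (7.06+5.66)/2 × 0.5 = 3.18
  [1→2]: (5.66+3.64)/2 × 1 = 4.65
  Sum = 11.7975 mg/L·hr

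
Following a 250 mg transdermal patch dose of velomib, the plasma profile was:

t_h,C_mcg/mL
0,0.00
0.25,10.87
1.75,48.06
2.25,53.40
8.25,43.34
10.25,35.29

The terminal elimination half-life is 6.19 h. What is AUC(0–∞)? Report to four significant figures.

Trapezoidal AUC_0→10.25:
  [0→0.25]: (0.00+10.87)/2 × 0.25 = 1.35875
  [0.25→1.75]: (10.87+48.06)/2 × 1.5 = 44.1975
  [1.75→2.25]: (48.06+53.40)/2 × 0.5 = 25.365
  [2.25→8.25]: (53.40+43.34)/2 × 6 = 290.22
  [8.25→10.25]: (43.34+35.29)/2 × 2 = 78.63
  Sum = 439.77125 mcg/mL·h
k_e = ln2 / t½ = 0.693147 / 6.19 = 0.1120 h^-1
Extrapolated tail: C_last / k_e = 35.29 / 0.112 = 315.089
AUC_0→∞ = 439.77125 + 315.089 = 754.86025 mcg/mL·h

AUC = 754.9 mcg/mL·h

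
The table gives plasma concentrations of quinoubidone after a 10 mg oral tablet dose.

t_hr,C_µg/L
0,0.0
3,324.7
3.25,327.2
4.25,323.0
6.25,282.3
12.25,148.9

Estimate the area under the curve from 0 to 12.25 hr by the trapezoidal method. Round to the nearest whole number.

AUC = 2793 µg/L·hr

Trapezoidal AUC_0→12.25:
  [0→3]: (0.0+324.7)/2 × 3 = 487.05
  [3→3.25]: (324.7+327.2)/2 × 0.25 = 81.4875
  [3.25→4.25]: (327.2+323.0)/2 × 1 = 325.1
  [4.25→6.25]: (323.0+282.3)/2 × 2 = 605.3
  [6.25→12.25]: (282.3+148.9)/2 × 6 = 1293.6
  Sum = 2792.5375 µg/L·hr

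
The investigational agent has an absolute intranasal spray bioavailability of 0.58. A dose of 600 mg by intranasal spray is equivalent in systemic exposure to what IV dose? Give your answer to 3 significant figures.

Systemic exposure from an extravascular dose = F × D_ev, so the equivalent IV dose is F × D_ev.
D_iv = F × D_ev = 0.58 × 600 = 348 mg

D_iv = 348 mg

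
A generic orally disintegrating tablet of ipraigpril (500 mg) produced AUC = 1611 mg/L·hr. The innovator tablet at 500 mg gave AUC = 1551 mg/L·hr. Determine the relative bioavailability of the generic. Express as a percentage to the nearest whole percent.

F_rel = 104%

F_rel = (AUC_test/D_test) / (AUC_ref/D_ref)
      = (1611/500) / (1551/500)
      = 3.222 / 3.102 = 1.0387 = 103.87%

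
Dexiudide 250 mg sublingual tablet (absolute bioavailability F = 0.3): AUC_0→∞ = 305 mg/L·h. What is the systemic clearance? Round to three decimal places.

CL = F × Dose / AUC_0→∞
   = 0.3 × 250 / 305 = 0.245902 L/h

CL = 0.246 L/h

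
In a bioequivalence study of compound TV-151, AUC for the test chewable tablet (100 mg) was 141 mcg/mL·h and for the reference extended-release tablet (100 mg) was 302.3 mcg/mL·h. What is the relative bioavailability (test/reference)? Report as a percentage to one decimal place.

F_rel = 46.6%

F_rel = (AUC_test/D_test) / (AUC_ref/D_ref)
      = (141/100) / (302.3/100)
      = 1.41 / 3.023 = 0.4664 = 46.64%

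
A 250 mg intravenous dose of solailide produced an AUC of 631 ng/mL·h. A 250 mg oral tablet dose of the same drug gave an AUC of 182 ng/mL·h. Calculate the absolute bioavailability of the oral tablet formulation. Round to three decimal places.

F = (AUC_ev / D_ev) / (AUC_iv / D_iv)
  = (182/250) / (631/250)
  = 0.728 / 2.524 = 0.2884

F = 0.288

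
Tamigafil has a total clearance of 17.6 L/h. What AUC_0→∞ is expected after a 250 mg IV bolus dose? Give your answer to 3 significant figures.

AUC = 14.2 mg/L·h

AUC_0→∞ = Dose_iv / CL
        = 250 / 17.6 = 14.2045 mg/L·h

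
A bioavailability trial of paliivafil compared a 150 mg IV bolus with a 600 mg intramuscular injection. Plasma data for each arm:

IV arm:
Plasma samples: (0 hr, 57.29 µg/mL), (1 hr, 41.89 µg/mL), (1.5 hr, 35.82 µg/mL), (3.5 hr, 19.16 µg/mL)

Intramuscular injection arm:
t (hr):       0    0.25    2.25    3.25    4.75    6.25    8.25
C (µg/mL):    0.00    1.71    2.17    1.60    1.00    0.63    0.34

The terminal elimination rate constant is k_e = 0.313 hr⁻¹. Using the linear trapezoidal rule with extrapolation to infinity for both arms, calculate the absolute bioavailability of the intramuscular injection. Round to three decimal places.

Trapezoidal AUC_0→3.5 (IV):
  [0→1]: (57.29+41.89)/2 × 1 = 49.59
  [1→1.5]: (41.89+35.82)/2 × 0.5 = 19.4275
  [1.5→3.5]: (35.82+19.16)/2 × 2 = 54.98
  Sum = 123.9975 µg/mL·hr
IV tail: 19.16/0.313 = 61.214; AUC_iv,0→∞ = 123.9975 + 61.214 = 185.2115 µg/mL·hr
Trapezoidal AUC_0→8.25 (intramuscular injection):
  [0→0.25]: (0.00+1.71)/2 × 0.25 = 0.21375
  [0.25→2.25]: (1.71+2.17)/2 × 2 = 3.88
  [2.25→3.25]: (2.17+1.60)/2 × 1 = 1.885
  [3.25→4.75]: (1.60+1.00)/2 × 1.5 = 1.95
  [4.75→6.25]: (1.00+0.63)/2 × 1.5 = 1.2225
  [6.25→8.25]: (0.63+0.34)/2 × 2 = 0.97
  Sum = 10.12125 µg/mL·hr
intramuscular injection tail: 0.34/0.313 = 1.086; AUC_ev,0→∞ = 10.12125 + 1.086 = 11.20725 µg/mL·hr
F = (AUC_ev/D_ev)/(AUC_iv/D_iv) = (11.20725/600)/(185.2115/150) = 0.01867875/1.23474 = 0.0151

F = 0.015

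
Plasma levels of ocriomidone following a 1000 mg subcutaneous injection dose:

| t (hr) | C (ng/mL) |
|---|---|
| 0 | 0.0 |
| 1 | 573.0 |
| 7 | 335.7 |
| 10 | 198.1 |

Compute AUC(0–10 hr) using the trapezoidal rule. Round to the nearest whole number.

AUC = 3813 ng/mL·hr

Trapezoidal AUC_0→10:
  [0→1]: (0.0+573.0)/2 × 1 = 286.5
  [1→7]: (573.0+335.7)/2 × 6 = 2726.1
  [7→10]: (335.7+198.1)/2 × 3 = 800.7
  Sum = 3813.3 ng/mL·hr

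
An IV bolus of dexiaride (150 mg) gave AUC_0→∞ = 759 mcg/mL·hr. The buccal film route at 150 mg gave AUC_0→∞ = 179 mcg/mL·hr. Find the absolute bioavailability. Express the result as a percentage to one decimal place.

F = (AUC_ev / D_ev) / (AUC_iv / D_iv)
  = (179/150) / (759/150)
  = 1.19333 / 5.06 = 0.2358
  = 23.58%

F = 23.6%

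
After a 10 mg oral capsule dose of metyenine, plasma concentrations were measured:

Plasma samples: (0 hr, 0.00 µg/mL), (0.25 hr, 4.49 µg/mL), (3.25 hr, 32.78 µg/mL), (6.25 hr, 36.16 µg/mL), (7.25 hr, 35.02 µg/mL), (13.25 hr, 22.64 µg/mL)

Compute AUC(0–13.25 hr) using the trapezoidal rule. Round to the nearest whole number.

Trapezoidal AUC_0→13.25:
  [0→0.25]: (0.00+4.49)/2 × 0.25 = 0.56125
  [0.25→3.25]: (4.49+32.78)/2 × 3 = 55.905
  [3.25→6.25]: (32.78+36.16)/2 × 3 = 103.41
  [6.25→7.25]: (36.16+35.02)/2 × 1 = 35.59
  [7.25→13.25]: (35.02+22.64)/2 × 6 = 172.98
  Sum = 368.44625 µg/mL·hr

AUC = 368 µg/mL·hr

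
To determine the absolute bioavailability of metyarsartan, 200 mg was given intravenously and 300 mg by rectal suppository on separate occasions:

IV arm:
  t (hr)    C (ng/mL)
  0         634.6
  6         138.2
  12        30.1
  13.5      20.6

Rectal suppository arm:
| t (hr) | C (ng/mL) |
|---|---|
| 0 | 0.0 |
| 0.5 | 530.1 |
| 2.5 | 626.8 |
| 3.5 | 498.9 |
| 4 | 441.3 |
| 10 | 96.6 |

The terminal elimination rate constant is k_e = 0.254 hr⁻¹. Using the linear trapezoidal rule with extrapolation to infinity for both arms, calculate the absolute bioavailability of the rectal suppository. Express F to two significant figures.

Trapezoidal AUC_0→13.5 (IV):
  [0→6]: (634.6+138.2)/2 × 6 = 2318.4
  [6→12]: (138.2+30.1)/2 × 6 = 504.9
  [12→13.5]: (30.1+20.6)/2 × 1.5 = 38.025
  Sum = 2861.325 ng/mL·hr
IV tail: 20.6/0.254 = 81.102; AUC_iv,0→∞ = 2861.325 + 81.102 = 2942.427 ng/mL·hr
Trapezoidal AUC_0→10 (rectal suppository):
  [0→0.5]: (0.0+530.1)/2 × 0.5 = 132.525
  [0.5→2.5]: (530.1+626.8)/2 × 2 = 1156.9
  [2.5→3.5]: (626.8+498.9)/2 × 1 = 562.85
  [3.5→4]: (498.9+441.3)/2 × 0.5 = 235.05
  [4→10]: (441.3+96.6)/2 × 6 = 1613.7
  Sum = 3701.025 ng/mL·hr
rectal suppository tail: 96.6/0.254 = 380.315; AUC_ev,0→∞ = 3701.025 + 380.315 = 4081.34 ng/mL·hr
F = (AUC_ev/D_ev)/(AUC_iv/D_iv) = (4081.34/300)/(2942.427/200) = 13.6045/14.712135 = 0.9247

F = 0.92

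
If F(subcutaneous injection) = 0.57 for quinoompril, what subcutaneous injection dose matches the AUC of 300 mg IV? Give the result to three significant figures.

D_subcutaneous = 526 mg

For equal systemic exposure: F × D_ev = D_iv
D_ev = D_iv / F = 300 / 0.57 = 526.316 mg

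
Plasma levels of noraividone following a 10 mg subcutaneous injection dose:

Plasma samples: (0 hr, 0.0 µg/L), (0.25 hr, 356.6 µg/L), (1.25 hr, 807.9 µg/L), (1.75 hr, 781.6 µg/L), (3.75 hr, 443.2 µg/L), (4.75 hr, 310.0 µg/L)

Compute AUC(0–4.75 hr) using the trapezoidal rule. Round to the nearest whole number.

AUC = 2626 µg/L·hr

Trapezoidal AUC_0→4.75:
  [0→0.25]: (0.0+356.6)/2 × 0.25 = 44.575
  [0.25→1.25]: (356.6+807.9)/2 × 1 = 582.25
  [1.25→1.75]: (807.9+781.6)/2 × 0.5 = 397.375
  [1.75→3.75]: (781.6+443.2)/2 × 2 = 1224.8
  [3.75→4.75]: (443.2+310.0)/2 × 1 = 376.6
  Sum = 2625.6 µg/L·hr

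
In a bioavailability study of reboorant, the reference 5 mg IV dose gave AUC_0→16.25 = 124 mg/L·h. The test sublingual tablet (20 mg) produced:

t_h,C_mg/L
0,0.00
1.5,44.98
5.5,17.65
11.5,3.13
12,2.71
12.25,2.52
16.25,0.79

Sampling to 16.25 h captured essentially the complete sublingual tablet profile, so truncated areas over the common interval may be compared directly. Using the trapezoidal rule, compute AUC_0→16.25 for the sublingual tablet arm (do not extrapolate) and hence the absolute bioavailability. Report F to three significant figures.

Trapezoidal AUC_0→16.25 (sublingual tablet):
  [0→1.5]: (0.00+44.98)/2 × 1.5 = 33.735
  [1.5→5.5]: (44.98+17.65)/2 × 4 = 125.26
  [5.5→11.5]: (17.65+3.13)/2 × 6 = 62.34
  [11.5→12]: (3.13+2.71)/2 × 0.5 = 1.46
  [12→12.25]: (2.71+2.52)/2 × 0.25 = 0.65375
  [12.25→16.25]: (2.52+0.79)/2 × 4 = 6.62
  Sum = 230.06875 mg/L·h
F = (AUC_ev/D_ev)/(AUC_iv/D_iv) = (230.06875/20)/(124/5) = 11.5034/24.8 = 0.4638

F = 0.464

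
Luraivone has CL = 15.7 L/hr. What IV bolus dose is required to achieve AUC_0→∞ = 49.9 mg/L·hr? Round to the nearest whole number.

Dose = 783 mg

Dose_iv = CL × AUC_0→∞
     = 15.7 × 49.9 = 783.43 mg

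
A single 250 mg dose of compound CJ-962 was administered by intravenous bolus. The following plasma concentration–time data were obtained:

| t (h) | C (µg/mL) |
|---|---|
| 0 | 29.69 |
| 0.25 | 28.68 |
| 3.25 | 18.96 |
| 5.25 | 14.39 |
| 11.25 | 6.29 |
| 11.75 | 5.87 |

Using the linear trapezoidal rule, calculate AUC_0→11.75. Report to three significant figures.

AUC = 177 µg/mL·h

Trapezoidal AUC_0→11.75:
  [0→0.25]: (29.69+28.68)/2 × 0.25 = 7.29625
  [0.25→3.25]: (28.68+18.96)/2 × 3 = 71.46
  [3.25→5.25]: (18.96+14.39)/2 × 2 = 33.35
  [5.25→11.25]: (14.39+6.29)/2 × 6 = 62.04
  [11.25→11.75]: (6.29+5.87)/2 × 0.5 = 3.04
  Sum = 177.18625 µg/mL·h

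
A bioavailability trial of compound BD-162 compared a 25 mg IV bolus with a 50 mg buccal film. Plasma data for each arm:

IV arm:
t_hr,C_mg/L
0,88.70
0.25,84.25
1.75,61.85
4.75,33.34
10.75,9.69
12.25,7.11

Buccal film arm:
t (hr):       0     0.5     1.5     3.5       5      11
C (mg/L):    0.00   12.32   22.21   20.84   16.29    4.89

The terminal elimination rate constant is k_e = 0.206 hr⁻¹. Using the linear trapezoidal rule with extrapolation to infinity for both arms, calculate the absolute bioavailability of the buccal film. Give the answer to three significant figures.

F = 0.198

Trapezoidal AUC_0→12.25 (IV):
  [0→0.25]: (88.70+84.25)/2 × 0.25 = 21.61875
  [0.25→1.75]: (84.25+61.85)/2 × 1.5 = 109.575
  [1.75→4.75]: (61.85+33.34)/2 × 3 = 142.785
  [4.75→10.75]: (33.34+9.69)/2 × 6 = 129.09
  [10.75→12.25]: (9.69+7.11)/2 × 1.5 = 12.6
  Sum = 415.66875 mg/L·hr
IV tail: 7.11/0.206 = 34.515; AUC_iv,0→∞ = 415.66875 + 34.515 = 450.18375 mg/L·hr
Trapezoidal AUC_0→11 (buccal film):
  [0→0.5]: (0.00+12.32)/2 × 0.5 = 3.08
  [0.5→1.5]: (12.32+22.21)/2 × 1 = 17.265
  [1.5→3.5]: (22.21+20.84)/2 × 2 = 43.05
  [3.5→5]: (20.84+16.29)/2 × 1.5 = 27.8475
  [5→11]: (16.29+4.89)/2 × 6 = 63.54
  Sum = 154.7825 mg/L·hr
buccal film tail: 4.89/0.206 = 23.738; AUC_ev,0→∞ = 154.7825 + 23.738 = 178.5205 mg/L·hr
F = (AUC_ev/D_ev)/(AUC_iv/D_iv) = (178.5205/50)/(450.18375/25) = 3.57041/18.00735 = 0.1983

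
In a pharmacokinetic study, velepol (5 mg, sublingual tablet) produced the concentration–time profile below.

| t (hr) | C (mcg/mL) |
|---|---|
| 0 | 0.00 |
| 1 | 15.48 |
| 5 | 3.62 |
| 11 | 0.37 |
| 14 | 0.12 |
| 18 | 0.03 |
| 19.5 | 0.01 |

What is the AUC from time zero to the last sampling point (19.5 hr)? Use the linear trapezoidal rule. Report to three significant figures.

Trapezoidal AUC_0→19.5:
  [0→1]: (0.00+15.48)/2 × 1 = 7.74
  [1→5]: (15.48+3.62)/2 × 4 = 38.2
  [5→11]: (3.62+0.37)/2 × 6 = 11.97
  [11→14]: (0.37+0.12)/2 × 3 = 0.735
  [14→18]: (0.12+0.03)/2 × 4 = 0.3
  [18→19.5]: (0.03+0.01)/2 × 1.5 = 0.03
  Sum = 58.975 mcg/mL·hr

AUC = 59.0 mcg/mL·hr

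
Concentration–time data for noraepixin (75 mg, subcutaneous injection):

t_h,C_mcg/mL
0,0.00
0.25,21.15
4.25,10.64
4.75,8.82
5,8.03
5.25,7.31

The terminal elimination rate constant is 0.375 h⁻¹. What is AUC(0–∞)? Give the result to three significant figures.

AUC = 94.6 mcg/mL·h

Trapezoidal AUC_0→5.25:
  [0→0.25]: (0.00+21.15)/2 × 0.25 = 2.64375
  [0.25→4.25]: (21.15+10.64)/2 × 4 = 63.58
  [4.25→4.75]: (10.64+8.82)/2 × 0.5 = 4.865
  [4.75→5]: (8.82+8.03)/2 × 0.25 = 2.10625
  [5→5.25]: (8.03+7.31)/2 × 0.25 = 1.9175
  Sum = 75.1125 mcg/mL·h
Extrapolated tail: C_last / k_e = 7.31 / 0.375 = 19.493
AUC_0→∞ = 75.1125 + 19.493 = 94.6055 mcg/mL·h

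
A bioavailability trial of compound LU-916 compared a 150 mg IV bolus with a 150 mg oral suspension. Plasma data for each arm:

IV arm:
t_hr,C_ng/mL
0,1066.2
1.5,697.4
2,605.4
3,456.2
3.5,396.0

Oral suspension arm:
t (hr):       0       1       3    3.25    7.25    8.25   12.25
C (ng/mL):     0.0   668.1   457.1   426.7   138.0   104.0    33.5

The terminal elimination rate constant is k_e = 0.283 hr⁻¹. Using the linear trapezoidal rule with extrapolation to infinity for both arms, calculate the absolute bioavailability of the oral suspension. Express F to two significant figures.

Trapezoidal AUC_0→3.5 (IV):
  [0→1.5]: (1066.2+697.4)/2 × 1.5 = 1322.7
  [1.5→2]: (697.4+605.4)/2 × 0.5 = 325.7
  [2→3]: (605.4+456.2)/2 × 1 = 530.8
  [3→3.5]: (456.2+396.0)/2 × 0.5 = 213.05
  Sum = 2392.25 ng/mL·hr
IV tail: 396.0/0.283 = 1399.293; AUC_iv,0→∞ = 2392.25 + 1399.293 = 3791.543 ng/mL·hr
Trapezoidal AUC_0→12.25 (oral suspension):
  [0→1]: (0.0+668.1)/2 × 1 = 334.05
  [1→3]: (668.1+457.1)/2 × 2 = 1125.2
  [3→3.25]: (457.1+426.7)/2 × 0.25 = 110.475
  [3.25→7.25]: (426.7+138.0)/2 × 4 = 1129.4
  [7.25→8.25]: (138.0+104.0)/2 × 1 = 121.0
  [8.25→12.25]: (104.0+33.5)/2 × 4 = 275.0
  Sum = 3095.125 ng/mL·hr
oral suspension tail: 33.5/0.283 = 118.375; AUC_ev,0→∞ = 3095.125 + 118.375 = 3213.5 ng/mL·hr
F = (AUC_ev/D_ev)/(AUC_iv/D_iv) = (3213.5/150)/(3791.543/150) = 21.4233/25.277 = 0.8475

F = 0.85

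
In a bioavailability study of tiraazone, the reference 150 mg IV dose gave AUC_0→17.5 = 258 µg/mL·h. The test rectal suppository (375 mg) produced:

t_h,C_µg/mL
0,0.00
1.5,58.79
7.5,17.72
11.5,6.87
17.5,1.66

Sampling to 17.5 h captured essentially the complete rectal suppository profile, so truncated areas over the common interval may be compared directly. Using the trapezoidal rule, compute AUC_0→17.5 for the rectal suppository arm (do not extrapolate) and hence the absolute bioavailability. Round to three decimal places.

F = 0.540

Trapezoidal AUC_0→17.5 (rectal suppository):
  [0→1.5]: (0.00+58.79)/2 × 1.5 = 44.0925
  [1.5→7.5]: (58.79+17.72)/2 × 6 = 229.53
  [7.5→11.5]: (17.72+6.87)/2 × 4 = 49.18
  [11.5→17.5]: (6.87+1.66)/2 × 6 = 25.59
  Sum = 348.3925 µg/mL·h
F = (AUC_ev/D_ev)/(AUC_iv/D_iv) = (348.3925/375)/(258/150) = 0.929047/1.72 = 0.5401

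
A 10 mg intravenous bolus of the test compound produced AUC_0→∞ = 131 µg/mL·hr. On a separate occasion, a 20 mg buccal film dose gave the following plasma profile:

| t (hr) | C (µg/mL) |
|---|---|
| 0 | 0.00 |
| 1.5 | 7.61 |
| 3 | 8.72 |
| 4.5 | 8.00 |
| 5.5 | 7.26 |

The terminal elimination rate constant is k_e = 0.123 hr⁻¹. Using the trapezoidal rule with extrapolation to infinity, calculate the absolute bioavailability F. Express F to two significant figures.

Trapezoidal AUC_0→5.5 (buccal film):
  [0→1.5]: (0.00+7.61)/2 × 1.5 = 5.7075
  [1.5→3]: (7.61+8.72)/2 × 1.5 = 12.2475
  [3→4.5]: (8.72+8.00)/2 × 1.5 = 12.54
  [4.5→5.5]: (8.00+7.26)/2 × 1 = 7.63
  Sum = 38.125 µg/mL·hr
Tail: C_last/k_e = 7.26/0.123 = 59.024
AUC_0→∞ (buccal film) = 38.125 + 59.024 = 97.149 µg/mL·hr
F = (AUC_ev/D_ev)/(AUC_iv/D_iv) = (97.149/20)/(131/10) = 4.85745/13.1 = 0.3708

F = 0.37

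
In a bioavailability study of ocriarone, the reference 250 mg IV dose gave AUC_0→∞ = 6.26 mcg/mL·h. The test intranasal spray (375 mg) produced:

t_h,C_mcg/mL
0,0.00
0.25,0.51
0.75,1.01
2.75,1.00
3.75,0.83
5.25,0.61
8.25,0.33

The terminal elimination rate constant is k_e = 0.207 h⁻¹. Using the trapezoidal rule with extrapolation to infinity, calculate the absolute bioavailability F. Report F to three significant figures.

Trapezoidal AUC_0→8.25 (intranasal spray):
  [0→0.25]: (0.00+0.51)/2 × 0.25 = 0.06375
  [0.25→0.75]: (0.51+1.01)/2 × 0.5 = 0.38
  [0.75→2.75]: (1.01+1.00)/2 × 2 = 2.01
  [2.75→3.75]: (1.00+0.83)/2 × 1 = 0.915
  [3.75→5.25]: (0.83+0.61)/2 × 1.5 = 1.08
  [5.25→8.25]: (0.61+0.33)/2 × 3 = 1.41
  Sum = 5.85875 mcg/mL·h
Tail: C_last/k_e = 0.33/0.207 = 1.594
AUC_0→∞ (intranasal spray) = 5.85875 + 1.594 = 7.45275 mcg/mL·h
F = (AUC_ev/D_ev)/(AUC_iv/D_iv) = (7.45275/375)/(6.26/250) = 0.019874/0.02504 = 0.7937

F = 0.794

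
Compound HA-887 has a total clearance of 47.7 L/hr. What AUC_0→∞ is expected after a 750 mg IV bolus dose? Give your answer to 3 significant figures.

AUC = 15.7 mg/L·hr

AUC_0→∞ = Dose_iv / CL
        = 750 / 47.7 = 15.7233 mg/L·hr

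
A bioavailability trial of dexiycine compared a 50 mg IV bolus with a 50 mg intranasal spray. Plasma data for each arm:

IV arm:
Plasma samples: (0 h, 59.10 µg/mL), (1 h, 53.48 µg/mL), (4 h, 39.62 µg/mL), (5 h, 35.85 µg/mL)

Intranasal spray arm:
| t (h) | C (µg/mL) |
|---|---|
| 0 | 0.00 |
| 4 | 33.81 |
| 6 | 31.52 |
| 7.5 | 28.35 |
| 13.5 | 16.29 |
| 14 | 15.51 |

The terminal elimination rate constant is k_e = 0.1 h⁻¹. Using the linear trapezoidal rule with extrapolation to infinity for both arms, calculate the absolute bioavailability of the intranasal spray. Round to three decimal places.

F = 0.802

Trapezoidal AUC_0→5 (IV):
  [0→1]: (59.10+53.48)/2 × 1 = 56.29
  [1→4]: (53.48+39.62)/2 × 3 = 139.65
  [4→5]: (39.62+35.85)/2 × 1 = 37.735
  Sum = 233.675 µg/mL·h
IV tail: 35.85/0.1 = 358.500; AUC_iv,0→∞ = 233.675 + 358.500 = 592.175 µg/mL·h
Trapezoidal AUC_0→14 (intranasal spray):
  [0→4]: (0.00+33.81)/2 × 4 = 67.62
  [4→6]: (33.81+31.52)/2 × 2 = 65.33
  [6→7.5]: (31.52+28.35)/2 × 1.5 = 44.9025
  [7.5→13.5]: (28.35+16.29)/2 × 6 = 133.92
  [13.5→14]: (16.29+15.51)/2 × 0.5 = 7.95
  Sum = 319.7225 µg/mL·h
intranasal spray tail: 15.51/0.1 = 155.100; AUC_ev,0→∞ = 319.7225 + 155.100 = 474.8225 µg/mL·h
F = (AUC_ev/D_ev)/(AUC_iv/D_iv) = (474.8225/50)/(592.175/50) = 9.49645/11.8435 = 0.8018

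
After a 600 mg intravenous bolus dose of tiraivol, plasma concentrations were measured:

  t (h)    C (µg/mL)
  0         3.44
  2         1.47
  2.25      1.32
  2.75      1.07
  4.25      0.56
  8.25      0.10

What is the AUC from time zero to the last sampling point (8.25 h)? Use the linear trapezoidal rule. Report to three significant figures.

AUC = 8.40 µg/mL·h

Trapezoidal AUC_0→8.25:
  [0→2]: (3.44+1.47)/2 × 2 = 4.91
  [2→2.25]: (1.47+1.32)/2 × 0.25 = 0.34875
  [2.25→2.75]: (1.32+1.07)/2 × 0.5 = 0.5975
  [2.75→4.25]: (1.07+0.56)/2 × 1.5 = 1.2225
  [4.25→8.25]: (0.56+0.10)/2 × 4 = 1.32
  Sum = 8.39875 µg/mL·h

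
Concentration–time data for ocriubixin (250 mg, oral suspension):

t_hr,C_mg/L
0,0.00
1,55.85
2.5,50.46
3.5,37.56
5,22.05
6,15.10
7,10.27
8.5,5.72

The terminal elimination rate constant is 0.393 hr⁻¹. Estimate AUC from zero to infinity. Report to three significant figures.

Trapezoidal AUC_0→8.5:
  [0→1]: (0.00+55.85)/2 × 1 = 27.925
  [1→2.5]: (55.85+50.46)/2 × 1.5 = 79.7325
  [2.5→3.5]: (50.46+37.56)/2 × 1 = 44.01
  [3.5→5]: (37.56+22.05)/2 × 1.5 = 44.7075
  [5→6]: (22.05+15.10)/2 × 1 = 18.575
  [6→7]: (15.10+10.27)/2 × 1 = 12.685
  [7→8.5]: (10.27+5.72)/2 × 1.5 = 11.9925
  Sum = 239.6275 mg/L·hr
Extrapolated tail: C_last / k_e = 5.72 / 0.393 = 14.555
AUC_0→∞ = 239.6275 + 14.555 = 254.1825 mg/L·hr

AUC = 254 mg/L·hr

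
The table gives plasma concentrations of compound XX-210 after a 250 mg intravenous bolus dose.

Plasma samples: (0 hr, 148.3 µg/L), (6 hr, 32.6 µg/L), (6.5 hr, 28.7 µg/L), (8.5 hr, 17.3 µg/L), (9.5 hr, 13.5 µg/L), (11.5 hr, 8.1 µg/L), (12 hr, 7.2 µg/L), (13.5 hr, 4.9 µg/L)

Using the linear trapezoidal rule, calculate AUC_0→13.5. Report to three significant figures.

AUC = 654 µg/L·hr

Trapezoidal AUC_0→13.5:
  [0→6]: (148.3+32.6)/2 × 6 = 542.7
  [6→6.5]: (32.6+28.7)/2 × 0.5 = 15.325
  [6.5→8.5]: (28.7+17.3)/2 × 2 = 46.0
  [8.5→9.5]: (17.3+13.5)/2 × 1 = 15.4
  [9.5→11.5]: (13.5+8.1)/2 × 2 = 21.6
  [11.5→12]: (8.1+7.2)/2 × 0.5 = 3.825
  [12→13.5]: (7.2+4.9)/2 × 1.5 = 9.075
  Sum = 653.925 µg/L·hr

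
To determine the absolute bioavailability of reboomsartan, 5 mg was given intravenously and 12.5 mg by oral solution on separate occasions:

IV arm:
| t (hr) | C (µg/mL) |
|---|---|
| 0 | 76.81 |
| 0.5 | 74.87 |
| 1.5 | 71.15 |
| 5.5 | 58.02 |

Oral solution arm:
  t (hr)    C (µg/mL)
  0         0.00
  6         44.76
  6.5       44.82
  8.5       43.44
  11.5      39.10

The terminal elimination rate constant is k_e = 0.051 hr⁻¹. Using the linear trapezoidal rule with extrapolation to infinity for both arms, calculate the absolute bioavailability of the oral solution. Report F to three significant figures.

F = 0.301

Trapezoidal AUC_0→5.5 (IV):
  [0→0.5]: (76.81+74.87)/2 × 0.5 = 37.92
  [0.5→1.5]: (74.87+71.15)/2 × 1 = 73.01
  [1.5→5.5]: (71.15+58.02)/2 × 4 = 258.34
  Sum = 369.27 µg/mL·hr
IV tail: 58.02/0.051 = 1137.647; AUC_iv,0→∞ = 369.27 + 1137.647 = 1506.917 µg/mL·hr
Trapezoidal AUC_0→11.5 (oral solution):
  [0→6]: (0.00+44.76)/2 × 6 = 134.28
  [6→6.5]: (44.76+44.82)/2 × 0.5 = 22.395
  [6.5→8.5]: (44.82+43.44)/2 × 2 = 88.26
  [8.5→11.5]: (43.44+39.10)/2 × 3 = 123.81
  Sum = 368.745 µg/mL·hr
oral solution tail: 39.10/0.051 = 766.667; AUC_ev,0→∞ = 368.745 + 766.667 = 1135.412 µg/mL·hr
F = (AUC_ev/D_ev)/(AUC_iv/D_iv) = (1135.412/12.5)/(1506.917/5) = 90.83296/301.3834 = 0.3014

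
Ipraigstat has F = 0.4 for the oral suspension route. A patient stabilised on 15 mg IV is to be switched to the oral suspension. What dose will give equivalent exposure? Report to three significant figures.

For equal systemic exposure: F × D_ev = D_iv
D_ev = D_iv / F = 15 / 0.4 = 37.5 mg

D_oral = 37.5 mg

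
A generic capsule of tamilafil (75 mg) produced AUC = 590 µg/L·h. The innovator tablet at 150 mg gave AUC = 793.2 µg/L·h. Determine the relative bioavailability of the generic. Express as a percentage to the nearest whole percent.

F_rel = 149%

F_rel = (AUC_test/D_test) / (AUC_ref/D_ref)
      = (590/75) / (793.2/150)
      = 7.86667 / 5.288 = 1.4876 = 148.76%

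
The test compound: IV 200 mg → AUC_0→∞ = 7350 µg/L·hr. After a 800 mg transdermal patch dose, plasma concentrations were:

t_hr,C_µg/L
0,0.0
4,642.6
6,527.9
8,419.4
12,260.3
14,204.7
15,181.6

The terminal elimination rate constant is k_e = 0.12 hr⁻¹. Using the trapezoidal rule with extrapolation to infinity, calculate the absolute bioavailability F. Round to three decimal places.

F = 0.236

Trapezoidal AUC_0→15 (transdermal patch):
  [0→4]: (0.0+642.6)/2 × 4 = 1285.2
  [4→6]: (642.6+527.9)/2 × 2 = 1170.5
  [6→8]: (527.9+419.4)/2 × 2 = 947.3
  [8→12]: (419.4+260.3)/2 × 4 = 1359.4
  [12→14]: (260.3+204.7)/2 × 2 = 465.0
  [14→15]: (204.7+181.6)/2 × 1 = 193.15
  Sum = 5420.55 µg/L·hr
Tail: C_last/k_e = 181.6/0.12 = 1513.333
AUC_0→∞ (transdermal patch) = 5420.55 + 1513.333 = 6933.883 µg/L·hr
F = (AUC_ev/D_ev)/(AUC_iv/D_iv) = (6933.883/800)/(7350/200) = 8.66735/36.75 = 0.2358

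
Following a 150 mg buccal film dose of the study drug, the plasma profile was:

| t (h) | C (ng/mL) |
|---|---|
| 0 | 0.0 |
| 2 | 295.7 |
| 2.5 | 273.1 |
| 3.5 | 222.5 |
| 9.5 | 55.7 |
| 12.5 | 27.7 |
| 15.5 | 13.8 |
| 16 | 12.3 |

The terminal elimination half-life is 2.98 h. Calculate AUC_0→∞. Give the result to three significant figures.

Trapezoidal AUC_0→16:
  [0→2]: (0.0+295.7)/2 × 2 = 295.7
  [2→2.5]: (295.7+273.1)/2 × 0.5 = 142.2
  [2.5→3.5]: (273.1+222.5)/2 × 1 = 247.8
  [3.5→9.5]: (222.5+55.7)/2 × 6 = 834.6
  [9.5→12.5]: (55.7+27.7)/2 × 3 = 125.1
  [12.5→15.5]: (27.7+13.8)/2 × 3 = 62.25
  [15.5→16]: (13.8+12.3)/2 × 0.5 = 6.525
  Sum = 1714.175 ng/mL·h
k_e = ln2 / t½ = 0.693147 / 2.98 = 0.2326 h^-1
Extrapolated tail: C_last / k_e = 12.3 / 0.2326 = 52.880
AUC_0→∞ = 1714.175 + 52.880 = 1767.055 ng/mL·h

AUC = 1770 ng/mL·h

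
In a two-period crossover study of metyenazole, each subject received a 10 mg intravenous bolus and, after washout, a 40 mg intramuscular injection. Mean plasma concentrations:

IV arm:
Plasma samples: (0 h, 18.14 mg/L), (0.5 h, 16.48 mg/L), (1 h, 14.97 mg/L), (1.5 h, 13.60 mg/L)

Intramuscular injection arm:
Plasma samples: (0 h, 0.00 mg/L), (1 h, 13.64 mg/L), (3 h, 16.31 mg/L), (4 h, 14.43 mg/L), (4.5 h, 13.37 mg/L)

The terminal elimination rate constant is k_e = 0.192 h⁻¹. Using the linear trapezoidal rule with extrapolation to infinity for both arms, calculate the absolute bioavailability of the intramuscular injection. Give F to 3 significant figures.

Trapezoidal AUC_0→1.5 (IV):
  [0→0.5]: (18.14+16.48)/2 × 0.5 = 8.655
  [0.5→1]: (16.48+14.97)/2 × 0.5 = 7.8625
  [1→1.5]: (14.97+13.60)/2 × 0.5 = 7.1425
  Sum = 23.66 mg/L·h
IV tail: 13.60/0.192 = 70.833; AUC_iv,0→∞ = 23.66 + 70.833 = 94.493 mg/L·h
Trapezoidal AUC_0→4.5 (intramuscular injection):
  [0→1]: (0.00+13.64)/2 × 1 = 6.82
  [1→3]: (13.64+16.31)/2 × 2 = 29.95
  [3→4]: (16.31+14.43)/2 × 1 = 15.37
  [4→4.5]: (14.43+13.37)/2 × 0.5 = 6.95
  Sum = 59.09 mg/L·h
intramuscular injection tail: 13.37/0.192 = 69.635; AUC_ev,0→∞ = 59.09 + 69.635 = 128.725 mg/L·h
F = (AUC_ev/D_ev)/(AUC_iv/D_iv) = (128.725/40)/(94.493/10) = 3.218125/9.4493 = 0.3406

F = 0.341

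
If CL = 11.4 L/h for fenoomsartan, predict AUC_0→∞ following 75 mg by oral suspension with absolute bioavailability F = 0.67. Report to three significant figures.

AUC_0→∞ = F × Dose / CL
        = 0.67 × 75 / 11.4 = 4.40789 mg/L·h

AUC = 4.41 mg/L·h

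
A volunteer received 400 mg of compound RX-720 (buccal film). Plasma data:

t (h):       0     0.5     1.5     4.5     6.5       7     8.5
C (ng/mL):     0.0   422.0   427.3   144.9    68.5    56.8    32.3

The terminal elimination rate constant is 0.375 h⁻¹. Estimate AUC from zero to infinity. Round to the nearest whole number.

AUC = 1786 ng/mL·h

Trapezoidal AUC_0→8.5:
  [0→0.5]: (0.0+422.0)/2 × 0.5 = 105.5
  [0.5→1.5]: (422.0+427.3)/2 × 1 = 424.65
  [1.5→4.5]: (427.3+144.9)/2 × 3 = 858.3
  [4.5→6.5]: (144.9+68.5)/2 × 2 = 213.4
  [6.5→7]: (68.5+56.8)/2 × 0.5 = 31.325
  [7→8.5]: (56.8+32.3)/2 × 1.5 = 66.825
  Sum = 1700.0 ng/mL·h
Extrapolated tail: C_last / k_e = 32.3 / 0.375 = 86.133
AUC_0→∞ = 1700.0 + 86.133 = 1786.133 ng/mL·h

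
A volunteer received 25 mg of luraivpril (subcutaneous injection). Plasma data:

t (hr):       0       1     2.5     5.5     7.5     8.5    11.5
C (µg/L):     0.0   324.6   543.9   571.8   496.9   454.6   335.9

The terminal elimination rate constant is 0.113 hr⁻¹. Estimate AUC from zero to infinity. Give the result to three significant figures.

AUC = 8190 µg/L·hr

Trapezoidal AUC_0→11.5:
  [0→1]: (0.0+324.6)/2 × 1 = 162.3
  [1→2.5]: (324.6+543.9)/2 × 1.5 = 651.375
  [2.5→5.5]: (543.9+571.8)/2 × 3 = 1673.55
  [5.5→7.5]: (571.8+496.9)/2 × 2 = 1068.7
  [7.5→8.5]: (496.9+454.6)/2 × 1 = 475.75
  [8.5→11.5]: (454.6+335.9)/2 × 3 = 1185.75
  Sum = 5217.425 µg/L·hr
Extrapolated tail: C_last / k_e = 335.9 / 0.113 = 2972.566
AUC_0→∞ = 5217.425 + 2972.566 = 8189.991 µg/L·hr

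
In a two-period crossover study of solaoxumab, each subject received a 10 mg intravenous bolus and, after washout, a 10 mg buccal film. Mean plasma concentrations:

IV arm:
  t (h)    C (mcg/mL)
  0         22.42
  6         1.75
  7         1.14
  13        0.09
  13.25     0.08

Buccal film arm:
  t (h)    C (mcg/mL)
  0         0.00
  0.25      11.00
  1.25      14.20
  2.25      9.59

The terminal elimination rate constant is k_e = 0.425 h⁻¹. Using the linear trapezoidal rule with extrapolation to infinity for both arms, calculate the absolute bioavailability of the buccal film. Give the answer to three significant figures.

F = 0.622

Trapezoidal AUC_0→13.25 (IV):
  [0→6]: (22.42+1.75)/2 × 6 = 72.51
  [6→7]: (1.75+1.14)/2 × 1 = 1.445
  [7→13]: (1.14+0.09)/2 × 6 = 3.69
  [13→13.25]: (0.09+0.08)/2 × 0.25 = 0.02125
  Sum = 77.66625 mcg/mL·h
IV tail: 0.08/0.425 = 0.188; AUC_iv,0→∞ = 77.66625 + 0.188 = 77.85425 mcg/mL·h
Trapezoidal AUC_0→2.25 (buccal film):
  [0→0.25]: (0.00+11.00)/2 × 0.25 = 1.375
  [0.25→1.25]: (11.00+14.20)/2 × 1 = 12.6
  [1.25→2.25]: (14.20+9.59)/2 × 1 = 11.895
  Sum = 25.87 mcg/mL·h
buccal film tail: 9.59/0.425 = 22.565; AUC_ev,0→∞ = 25.87 + 22.565 = 48.435 mcg/mL·h
F = (AUC_ev/D_ev)/(AUC_iv/D_iv) = (48.435/10)/(77.85425/10) = 4.8435/7.785425 = 0.6221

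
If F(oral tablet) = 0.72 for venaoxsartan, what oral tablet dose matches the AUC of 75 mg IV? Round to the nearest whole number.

For equal systemic exposure: F × D_ev = D_iv
D_ev = D_iv / F = 75 / 0.72 = 104.167 mg

D_oral = 104 mg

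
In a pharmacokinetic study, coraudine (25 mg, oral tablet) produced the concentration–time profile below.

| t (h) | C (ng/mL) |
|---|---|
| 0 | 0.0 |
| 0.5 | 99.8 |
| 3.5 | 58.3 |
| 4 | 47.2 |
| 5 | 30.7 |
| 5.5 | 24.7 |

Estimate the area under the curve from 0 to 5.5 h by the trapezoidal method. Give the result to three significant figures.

AUC = 341 ng/mL·h

Trapezoidal AUC_0→5.5:
  [0→0.5]: (0.0+99.8)/2 × 0.5 = 24.95
  [0.5→3.5]: (99.8+58.3)/2 × 3 = 237.15
  [3.5→4]: (58.3+47.2)/2 × 0.5 = 26.375
  [4→5]: (47.2+30.7)/2 × 1 = 38.95
  [5→5.5]: (30.7+24.7)/2 × 0.5 = 13.85
  Sum = 341.275 ng/mL·h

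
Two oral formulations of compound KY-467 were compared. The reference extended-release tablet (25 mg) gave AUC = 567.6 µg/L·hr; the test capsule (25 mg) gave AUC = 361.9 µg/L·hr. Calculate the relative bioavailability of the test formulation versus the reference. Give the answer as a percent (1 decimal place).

F_rel = (AUC_test/D_test) / (AUC_ref/D_ref)
      = (361.9/25) / (567.6/25)
      = 14.476 / 22.704 = 0.6376 = 63.76%

F_rel = 63.8%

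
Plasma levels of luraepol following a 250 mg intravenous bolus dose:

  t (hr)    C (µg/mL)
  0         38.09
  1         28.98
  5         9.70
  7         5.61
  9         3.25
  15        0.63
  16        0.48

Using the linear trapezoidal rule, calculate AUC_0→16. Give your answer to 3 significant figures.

Trapezoidal AUC_0→16:
  [0→1]: (38.09+28.98)/2 × 1 = 33.535
  [1→5]: (28.98+9.70)/2 × 4 = 77.36
  [5→7]: (9.70+5.61)/2 × 2 = 15.31
  [7→9]: (5.61+3.25)/2 × 2 = 8.86
  [9→15]: (3.25+0.63)/2 × 6 = 11.64
  [15→16]: (0.63+0.48)/2 × 1 = 0.555
  Sum = 147.26 µg/mL·hr

AUC = 147 µg/mL·hr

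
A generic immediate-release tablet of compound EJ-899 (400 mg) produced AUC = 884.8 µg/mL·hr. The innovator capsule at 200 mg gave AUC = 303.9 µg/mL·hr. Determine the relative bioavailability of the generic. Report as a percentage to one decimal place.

F_rel = 145.6%

F_rel = (AUC_test/D_test) / (AUC_ref/D_ref)
      = (884.8/400) / (303.9/200)
      = 2.212 / 1.5195 = 1.4557 = 145.57%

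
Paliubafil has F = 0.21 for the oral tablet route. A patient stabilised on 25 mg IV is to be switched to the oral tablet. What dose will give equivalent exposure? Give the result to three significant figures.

For equal systemic exposure: F × D_ev = D_iv
D_ev = D_iv / F = 25 / 0.21 = 119.048 mg

D_oral = 119 mg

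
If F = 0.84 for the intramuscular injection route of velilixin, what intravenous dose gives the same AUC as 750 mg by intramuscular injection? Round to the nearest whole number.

D_iv = 630 mg

Systemic exposure from an extravascular dose = F × D_ev, so the equivalent IV dose is F × D_ev.
D_iv = F × D_ev = 0.84 × 750 = 630 mg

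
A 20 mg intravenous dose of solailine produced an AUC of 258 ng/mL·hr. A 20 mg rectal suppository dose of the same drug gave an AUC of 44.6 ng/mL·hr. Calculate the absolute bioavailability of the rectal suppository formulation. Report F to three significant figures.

F = (AUC_ev / D_ev) / (AUC_iv / D_iv)
  = (44.6/20) / (258/20)
  = 2.23 / 12.9 = 0.1729

F = 0.173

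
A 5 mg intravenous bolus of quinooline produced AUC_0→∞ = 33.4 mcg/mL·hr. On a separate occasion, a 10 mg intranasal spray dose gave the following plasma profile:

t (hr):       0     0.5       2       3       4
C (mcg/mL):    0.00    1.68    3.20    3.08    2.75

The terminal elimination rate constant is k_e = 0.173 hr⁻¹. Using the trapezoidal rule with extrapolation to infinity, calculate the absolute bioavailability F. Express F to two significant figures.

F = 0.39

Trapezoidal AUC_0→4 (intranasal spray):
  [0→0.5]: (0.00+1.68)/2 × 0.5 = 0.42
  [0.5→2]: (1.68+3.20)/2 × 1.5 = 3.66
  [2→3]: (3.20+3.08)/2 × 1 = 3.14
  [3→4]: (3.08+2.75)/2 × 1 = 2.915
  Sum = 10.135 mcg/mL·hr
Tail: C_last/k_e = 2.75/0.173 = 15.896
AUC_0→∞ (intranasal spray) = 10.135 + 15.896 = 26.031 mcg/mL·hr
F = (AUC_ev/D_ev)/(AUC_iv/D_iv) = (26.031/10)/(33.4/5) = 2.6031/6.68 = 0.3897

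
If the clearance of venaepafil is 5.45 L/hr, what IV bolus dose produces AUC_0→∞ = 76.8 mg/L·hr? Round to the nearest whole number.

Dose_iv = CL × AUC_0→∞
     = 5.45 × 76.8 = 418.56 mg

Dose = 419 mg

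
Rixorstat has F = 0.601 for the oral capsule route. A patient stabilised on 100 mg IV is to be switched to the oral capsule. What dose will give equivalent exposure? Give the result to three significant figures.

D_oral = 166 mg

For equal systemic exposure: F × D_ev = D_iv
D_ev = D_iv / F = 100 / 0.601 = 166.389 mg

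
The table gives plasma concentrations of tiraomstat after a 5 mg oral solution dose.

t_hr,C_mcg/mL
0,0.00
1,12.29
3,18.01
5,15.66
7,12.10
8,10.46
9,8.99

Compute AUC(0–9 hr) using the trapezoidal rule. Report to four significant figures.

Trapezoidal AUC_0→9:
  [0→1]: (0.00+12.29)/2 × 1 = 6.145
  [1→3]: (12.29+18.01)/2 × 2 = 30.3
  [3→5]: (18.01+15.66)/2 × 2 = 33.67
  [5→7]: (15.66+12.10)/2 × 2 = 27.76
  [7→8]: (12.10+10.46)/2 × 1 = 11.28
  [8→9]: (10.46+8.99)/2 × 1 = 9.725
  Sum = 118.88 mcg/mL·hr

AUC = 118.9 mcg/mL·hr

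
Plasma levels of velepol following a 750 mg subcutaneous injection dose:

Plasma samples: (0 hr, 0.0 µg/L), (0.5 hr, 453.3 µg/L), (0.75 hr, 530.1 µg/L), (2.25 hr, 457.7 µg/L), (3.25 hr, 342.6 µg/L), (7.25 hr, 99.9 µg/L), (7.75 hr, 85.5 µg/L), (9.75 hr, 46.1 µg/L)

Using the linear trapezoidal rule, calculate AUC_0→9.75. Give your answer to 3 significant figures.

AUC = 2440 µg/L·hr

Trapezoidal AUC_0→9.75:
  [0→0.5]: (0.0+453.3)/2 × 0.5 = 113.325
  [0.5→0.75]: (453.3+530.1)/2 × 0.25 = 122.925
  [0.75→2.25]: (530.1+457.7)/2 × 1.5 = 740.85
  [2.25→3.25]: (457.7+342.6)/2 × 1 = 400.15
  [3.25→7.25]: (342.6+99.9)/2 × 4 = 885.0
  [7.25→7.75]: (99.9+85.5)/2 × 0.5 = 46.35
  [7.75→9.75]: (85.5+46.1)/2 × 2 = 131.6
  Sum = 2440.2 µg/L·hr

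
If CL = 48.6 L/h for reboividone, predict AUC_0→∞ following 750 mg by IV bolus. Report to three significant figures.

AUC = 15.4 mg/L·h

AUC_0→∞ = Dose_iv / CL
        = 750 / 48.6 = 15.4321 mg/L·h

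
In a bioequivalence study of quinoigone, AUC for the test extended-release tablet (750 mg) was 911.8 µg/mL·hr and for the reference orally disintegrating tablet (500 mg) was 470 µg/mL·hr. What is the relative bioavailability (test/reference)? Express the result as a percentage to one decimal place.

F_rel = (AUC_test/D_test) / (AUC_ref/D_ref)
      = (911.8/750) / (470/500)
      = 1.21573 / 0.94 = 1.2933 = 129.33%

F_rel = 129.3%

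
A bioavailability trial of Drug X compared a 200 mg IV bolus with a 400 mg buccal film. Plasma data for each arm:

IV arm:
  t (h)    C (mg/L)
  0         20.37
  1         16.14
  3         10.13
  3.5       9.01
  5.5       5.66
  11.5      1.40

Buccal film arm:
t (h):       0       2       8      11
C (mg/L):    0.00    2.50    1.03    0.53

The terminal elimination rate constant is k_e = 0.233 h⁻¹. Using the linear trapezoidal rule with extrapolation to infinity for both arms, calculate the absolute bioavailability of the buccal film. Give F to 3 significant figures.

Trapezoidal AUC_0→11.5 (IV):
  [0→1]: (20.37+16.14)/2 × 1 = 18.255
  [1→3]: (16.14+10.13)/2 × 2 = 26.27
  [3→3.5]: (10.13+9.01)/2 × 0.5 = 4.785
  [3.5→5.5]: (9.01+5.66)/2 × 2 = 14.67
  [5.5→11.5]: (5.66+1.40)/2 × 6 = 21.18
  Sum = 85.16 mg/L·h
IV tail: 1.40/0.233 = 6.009; AUC_iv,0→∞ = 85.16 + 6.009 = 91.169 mg/L·h
Trapezoidal AUC_0→11 (buccal film):
  [0→2]: (0.00+2.50)/2 × 2 = 2.5
  [2→8]: (2.50+1.03)/2 × 6 = 10.59
  [8→11]: (1.03+0.53)/2 × 3 = 2.34
  Sum = 15.43 mg/L·h
buccal film tail: 0.53/0.233 = 2.275; AUC_ev,0→∞ = 15.43 + 2.275 = 17.705 mg/L·h
F = (AUC_ev/D_ev)/(AUC_iv/D_iv) = (17.705/400)/(91.169/200) = 0.0442625/0.455845 = 0.0971

F = 0.0971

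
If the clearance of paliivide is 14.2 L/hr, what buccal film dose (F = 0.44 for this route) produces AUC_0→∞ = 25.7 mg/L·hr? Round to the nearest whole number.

Dose = CL × AUC_0→∞ / F
     = 14.2 × 25.7 / 0.44 = 829.409 mg

Dose = 829 mg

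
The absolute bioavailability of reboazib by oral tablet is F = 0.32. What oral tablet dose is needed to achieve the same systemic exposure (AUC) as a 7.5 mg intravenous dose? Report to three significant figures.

D_oral = 23.4 mg

For equal systemic exposure: F × D_ev = D_iv
D_ev = D_iv / F = 7.5 / 0.32 = 23.4375 mg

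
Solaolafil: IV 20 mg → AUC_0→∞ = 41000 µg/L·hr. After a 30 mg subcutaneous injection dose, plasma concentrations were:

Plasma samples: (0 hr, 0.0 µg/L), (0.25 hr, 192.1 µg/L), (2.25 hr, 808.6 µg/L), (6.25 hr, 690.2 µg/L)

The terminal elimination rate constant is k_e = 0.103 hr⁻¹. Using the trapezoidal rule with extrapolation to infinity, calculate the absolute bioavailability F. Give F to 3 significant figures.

F = 0.174

Trapezoidal AUC_0→6.25 (subcutaneous injection):
  [0→0.25]: (0.0+192.1)/2 × 0.25 = 24.0125
  [0.25→2.25]: (192.1+808.6)/2 × 2 = 1000.7
  [2.25→6.25]: (808.6+690.2)/2 × 4 = 2997.6
  Sum = 4022.3125 µg/L·hr
Tail: C_last/k_e = 690.2/0.103 = 6700.971
AUC_0→∞ (subcutaneous injection) = 4022.3125 + 6700.971 = 10723.2835 µg/L·hr
F = (AUC_ev/D_ev)/(AUC_iv/D_iv) = (10723.2835/30)/(41000/20) = 357.443/2050 = 0.1744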